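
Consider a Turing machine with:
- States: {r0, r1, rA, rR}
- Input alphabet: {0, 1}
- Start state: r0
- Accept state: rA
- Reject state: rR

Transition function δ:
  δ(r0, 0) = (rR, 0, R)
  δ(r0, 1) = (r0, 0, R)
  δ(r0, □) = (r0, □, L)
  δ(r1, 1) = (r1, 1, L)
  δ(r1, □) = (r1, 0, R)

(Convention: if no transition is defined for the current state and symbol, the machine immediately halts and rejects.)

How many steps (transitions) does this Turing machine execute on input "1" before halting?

Execution trace:
Initial: [r0]1
Step 1: δ(r0, 1) = (r0, 0, R) → 0[r0]□
Step 2: δ(r0, □) = (r0, □, L) → [r0]0□
Step 3: δ(r0, 0) = (rR, 0, R) → 0[rR]□

The machine reaches the reject state rR and halts.

The machine executed 3 steps before halting.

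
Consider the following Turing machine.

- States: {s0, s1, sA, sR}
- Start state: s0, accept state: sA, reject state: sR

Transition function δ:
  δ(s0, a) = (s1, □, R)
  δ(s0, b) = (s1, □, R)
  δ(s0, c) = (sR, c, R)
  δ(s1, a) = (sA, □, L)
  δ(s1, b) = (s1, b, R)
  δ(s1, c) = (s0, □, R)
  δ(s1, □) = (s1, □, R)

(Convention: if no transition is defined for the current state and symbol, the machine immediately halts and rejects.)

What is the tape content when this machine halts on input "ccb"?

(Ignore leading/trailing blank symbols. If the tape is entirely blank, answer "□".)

Execution trace:
Initial: [s0]ccb
Step 1: δ(s0, c) = (sR, c, R) → c[sR]cb

The machine reaches the reject state sR and halts.

Final tape (ignoring leading/trailing blanks): ccb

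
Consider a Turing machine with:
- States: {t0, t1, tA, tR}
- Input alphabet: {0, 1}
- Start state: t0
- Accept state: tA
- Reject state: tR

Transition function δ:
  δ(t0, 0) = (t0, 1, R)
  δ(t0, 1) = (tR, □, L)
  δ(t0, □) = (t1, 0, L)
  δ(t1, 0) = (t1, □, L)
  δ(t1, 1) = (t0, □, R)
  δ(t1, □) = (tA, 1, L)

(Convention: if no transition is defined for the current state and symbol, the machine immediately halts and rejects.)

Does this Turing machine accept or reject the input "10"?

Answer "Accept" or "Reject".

Execution trace:
Initial: [t0]10
Step 1: δ(t0, 1) = (tR, □, L) → [tR]□□0

The machine reaches the reject state tR and halts.

Answer: Reject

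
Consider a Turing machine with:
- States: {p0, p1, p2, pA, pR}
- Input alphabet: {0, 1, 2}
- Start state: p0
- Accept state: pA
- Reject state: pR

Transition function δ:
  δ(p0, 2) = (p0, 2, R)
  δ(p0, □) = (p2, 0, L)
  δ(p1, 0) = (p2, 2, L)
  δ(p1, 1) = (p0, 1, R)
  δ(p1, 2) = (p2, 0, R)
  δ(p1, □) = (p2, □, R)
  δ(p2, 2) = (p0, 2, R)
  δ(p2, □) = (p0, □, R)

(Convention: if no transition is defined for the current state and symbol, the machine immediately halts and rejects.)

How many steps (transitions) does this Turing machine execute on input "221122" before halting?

Execution trace:
Initial: [p0]221122
Step 1: δ(p0, 2) = (p0, 2, R) → 2[p0]21122
Step 2: δ(p0, 2) = (p0, 2, R) → 22[p0]1122

No transition is defined for δ(p0, 1). By convention the machine halts and rejects.

The machine executed 2 steps before halting.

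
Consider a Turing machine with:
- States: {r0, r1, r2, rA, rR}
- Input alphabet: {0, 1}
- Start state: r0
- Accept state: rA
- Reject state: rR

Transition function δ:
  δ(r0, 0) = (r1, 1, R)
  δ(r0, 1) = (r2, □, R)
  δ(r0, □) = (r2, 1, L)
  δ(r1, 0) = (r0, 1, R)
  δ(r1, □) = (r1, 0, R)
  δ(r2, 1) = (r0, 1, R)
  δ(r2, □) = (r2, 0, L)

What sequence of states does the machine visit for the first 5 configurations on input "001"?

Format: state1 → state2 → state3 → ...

Execution trace:
Initial: [r0]001
Step 1: δ(r0, 0) = (r1, 1, R) → 1[r1]01
Step 2: δ(r1, 0) = (r0, 1, R) → 11[r0]1
Step 3: δ(r0, 1) = (r2, □, R) → 11□[r2]□
Step 4: δ(r2, □) = (r2, 0, L) → 11[r2]□0

State sequence: r0 → r1 → r0 → r2 → r2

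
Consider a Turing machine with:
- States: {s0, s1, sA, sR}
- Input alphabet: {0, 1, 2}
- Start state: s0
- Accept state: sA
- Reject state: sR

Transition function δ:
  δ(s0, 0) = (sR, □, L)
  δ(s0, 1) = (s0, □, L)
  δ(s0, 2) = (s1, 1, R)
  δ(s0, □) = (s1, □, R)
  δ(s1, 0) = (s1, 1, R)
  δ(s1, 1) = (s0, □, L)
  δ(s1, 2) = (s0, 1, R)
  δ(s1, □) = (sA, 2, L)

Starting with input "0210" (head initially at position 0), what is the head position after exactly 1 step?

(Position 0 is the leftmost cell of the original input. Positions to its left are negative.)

Execution trace (head position shown):
Step 0: [s0]0210  (head at position 0)
Step 1: move left → [sR]□□210  (head at position -1)

After 1 step, the head is at position -1.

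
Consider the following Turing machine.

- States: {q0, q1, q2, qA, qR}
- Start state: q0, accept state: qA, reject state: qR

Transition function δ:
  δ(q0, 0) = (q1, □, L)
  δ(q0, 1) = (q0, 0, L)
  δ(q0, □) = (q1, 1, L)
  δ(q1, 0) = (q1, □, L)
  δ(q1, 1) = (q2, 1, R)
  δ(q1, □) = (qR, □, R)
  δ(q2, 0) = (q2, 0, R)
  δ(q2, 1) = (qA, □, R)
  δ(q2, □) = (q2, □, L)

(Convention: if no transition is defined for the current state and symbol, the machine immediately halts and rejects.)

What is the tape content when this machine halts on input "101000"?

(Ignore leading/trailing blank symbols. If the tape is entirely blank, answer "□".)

Execution trace:
Initial: [q0]101000
Step 1: δ(q0, 1) = (q0, 0, L) → [q0]□001000
Step 2: δ(q0, □) = (q1, 1, L) → [q1]□1001000
Step 3: δ(q1, □) = (qR, □, R) → □[qR]1001000

The machine reaches the reject state qR and halts.

Final tape (ignoring leading/trailing blanks): 1001000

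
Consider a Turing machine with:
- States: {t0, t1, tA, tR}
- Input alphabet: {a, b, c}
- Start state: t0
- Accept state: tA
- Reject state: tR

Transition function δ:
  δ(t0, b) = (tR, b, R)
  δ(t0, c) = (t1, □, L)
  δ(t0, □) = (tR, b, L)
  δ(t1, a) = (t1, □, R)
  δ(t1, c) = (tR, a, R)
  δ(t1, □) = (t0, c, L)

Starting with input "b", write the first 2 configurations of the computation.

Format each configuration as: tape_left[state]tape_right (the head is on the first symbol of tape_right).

Transitions applied:
Step 1: δ(t0, b) = (tR, b, R)

The first 2 configurations are:
[t0]b ⊢ b[tR]□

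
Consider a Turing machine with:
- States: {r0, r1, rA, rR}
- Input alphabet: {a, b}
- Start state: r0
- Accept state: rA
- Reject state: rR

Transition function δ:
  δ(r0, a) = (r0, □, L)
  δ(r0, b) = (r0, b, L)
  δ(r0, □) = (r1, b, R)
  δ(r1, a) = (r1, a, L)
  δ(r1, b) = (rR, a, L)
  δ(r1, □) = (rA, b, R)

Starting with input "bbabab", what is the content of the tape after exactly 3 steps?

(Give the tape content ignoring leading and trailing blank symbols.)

Execution trace:
Initial: [r0]bbabab
Step 1: δ(r0, b) = (r0, b, L) → [r0]□bbabab
Step 2: δ(r0, □) = (r1, b, R) → b[r1]bbabab
Step 3: δ(r1, b) = (rR, a, L) → [rR]bababab

The machine reaches the reject state rR and halts.

After 3 steps, the tape (ignoring leading/trailing blanks) is: bababab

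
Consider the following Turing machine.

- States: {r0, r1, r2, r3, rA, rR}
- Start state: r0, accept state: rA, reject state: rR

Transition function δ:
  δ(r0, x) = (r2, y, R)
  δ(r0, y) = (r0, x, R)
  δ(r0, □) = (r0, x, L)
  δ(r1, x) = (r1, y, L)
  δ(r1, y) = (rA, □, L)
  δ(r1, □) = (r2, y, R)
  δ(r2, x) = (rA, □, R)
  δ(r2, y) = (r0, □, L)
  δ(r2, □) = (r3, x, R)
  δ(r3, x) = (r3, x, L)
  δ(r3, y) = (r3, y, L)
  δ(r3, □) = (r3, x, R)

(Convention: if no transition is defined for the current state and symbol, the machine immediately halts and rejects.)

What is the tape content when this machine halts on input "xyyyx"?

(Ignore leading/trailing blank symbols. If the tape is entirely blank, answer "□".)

Execution trace:
Initial: [r0]xyyyx
Step 1: δ(r0, x) = (r2, y, R) → y[r2]yyyx
Step 2: δ(r2, y) = (r0, □, L) → [r0]y□yyx
Step 3: δ(r0, y) = (r0, x, R) → x[r0]□yyx
Step 4: δ(r0, □) = (r0, x, L) → [r0]xxyyx
Step 5: δ(r0, x) = (r2, y, R) → y[r2]xyyx
Step 6: δ(r2, x) = (rA, □, R) → y□[rA]yyx

The machine reaches the accept state rA and halts.

Final tape (ignoring leading/trailing blanks): y□yyx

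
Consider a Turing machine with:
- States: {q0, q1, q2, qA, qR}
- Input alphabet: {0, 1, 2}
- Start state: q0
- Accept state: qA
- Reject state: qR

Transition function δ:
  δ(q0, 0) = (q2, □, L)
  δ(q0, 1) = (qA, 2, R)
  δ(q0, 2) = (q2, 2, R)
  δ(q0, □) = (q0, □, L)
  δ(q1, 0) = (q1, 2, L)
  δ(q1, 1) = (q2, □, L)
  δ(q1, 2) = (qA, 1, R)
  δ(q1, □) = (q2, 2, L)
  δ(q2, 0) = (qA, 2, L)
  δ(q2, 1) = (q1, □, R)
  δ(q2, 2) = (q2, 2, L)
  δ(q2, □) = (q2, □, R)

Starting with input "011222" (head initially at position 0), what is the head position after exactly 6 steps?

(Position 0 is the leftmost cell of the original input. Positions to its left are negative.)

Execution trace (head position shown):
Step 0: [q0]011222  (head at position 0)
Step 1: move left → [q2]□□11222  (head at position -1)
Step 2: move right → □[q2]□11222  (head at position 0)
Step 3: move right → □□[q2]11222  (head at position 1)
Step 4: move right → □□□[q1]1222  (head at position 2)
Step 5: move left → □□[q2]□□222  (head at position 1)
Step 6: move right → □□□[q2]□222  (head at position 2)

After 6 steps, the head is at position 2.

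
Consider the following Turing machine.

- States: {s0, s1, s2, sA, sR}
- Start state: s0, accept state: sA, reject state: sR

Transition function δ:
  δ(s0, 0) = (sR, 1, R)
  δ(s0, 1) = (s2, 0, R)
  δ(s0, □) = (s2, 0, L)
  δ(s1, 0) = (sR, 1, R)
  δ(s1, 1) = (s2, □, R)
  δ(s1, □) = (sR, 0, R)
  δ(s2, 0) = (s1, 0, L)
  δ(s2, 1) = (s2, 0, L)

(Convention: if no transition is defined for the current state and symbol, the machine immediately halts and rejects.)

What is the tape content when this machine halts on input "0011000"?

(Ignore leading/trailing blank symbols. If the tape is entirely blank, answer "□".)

Execution trace:
Initial: [s0]0011000
Step 1: δ(s0, 0) = (sR, 1, R) → 1[sR]011000

The machine reaches the reject state sR and halts.

Final tape (ignoring leading/trailing blanks): 1011000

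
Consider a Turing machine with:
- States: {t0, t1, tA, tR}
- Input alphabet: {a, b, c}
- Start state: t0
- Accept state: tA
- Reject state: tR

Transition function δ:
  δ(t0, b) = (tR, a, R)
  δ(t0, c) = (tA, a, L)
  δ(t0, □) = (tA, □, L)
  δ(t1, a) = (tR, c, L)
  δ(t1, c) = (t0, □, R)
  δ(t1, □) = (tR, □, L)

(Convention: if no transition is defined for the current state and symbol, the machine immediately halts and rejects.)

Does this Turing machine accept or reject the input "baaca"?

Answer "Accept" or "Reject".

Execution trace:
Initial: [t0]baaca
Step 1: δ(t0, b) = (tR, a, R) → a[tR]aaca

The machine reaches the reject state tR and halts.

Answer: Reject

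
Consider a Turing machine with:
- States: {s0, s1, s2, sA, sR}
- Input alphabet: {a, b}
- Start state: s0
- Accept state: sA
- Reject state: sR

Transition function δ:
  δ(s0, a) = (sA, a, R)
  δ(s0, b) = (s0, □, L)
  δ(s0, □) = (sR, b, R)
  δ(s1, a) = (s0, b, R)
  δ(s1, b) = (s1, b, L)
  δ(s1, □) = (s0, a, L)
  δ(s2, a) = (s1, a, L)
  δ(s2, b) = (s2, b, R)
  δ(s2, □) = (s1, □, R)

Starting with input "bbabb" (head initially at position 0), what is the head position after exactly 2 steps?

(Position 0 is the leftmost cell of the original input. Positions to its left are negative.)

Execution trace (head position shown):
Step 0: [s0]bbabb  (head at position 0)
Step 1: move left → [s0]□□babb  (head at position -1)
Step 2: move right → b[sR]□babb  (head at position 0)

After 2 steps, the head is at position 0.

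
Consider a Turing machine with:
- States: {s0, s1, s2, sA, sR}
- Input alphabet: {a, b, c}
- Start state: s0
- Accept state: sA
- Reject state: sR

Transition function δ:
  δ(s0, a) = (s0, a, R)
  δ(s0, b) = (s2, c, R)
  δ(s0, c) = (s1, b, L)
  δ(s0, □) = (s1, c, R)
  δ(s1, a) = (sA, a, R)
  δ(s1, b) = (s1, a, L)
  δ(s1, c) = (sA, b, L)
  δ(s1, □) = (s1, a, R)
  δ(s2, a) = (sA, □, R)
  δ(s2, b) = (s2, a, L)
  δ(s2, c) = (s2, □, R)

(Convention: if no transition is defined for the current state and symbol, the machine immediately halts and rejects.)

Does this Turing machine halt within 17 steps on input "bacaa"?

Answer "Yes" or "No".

Execution trace:
Initial: [s0]bacaa
Step 1: δ(s0, b) = (s2, c, R) → c[s2]acaa
Step 2: δ(s2, a) = (sA, □, R) → c□[sA]caa

The machine reaches the accept state sA and halts.
The machine halted after 2 steps (within the 17-step bound).

Answer: Yes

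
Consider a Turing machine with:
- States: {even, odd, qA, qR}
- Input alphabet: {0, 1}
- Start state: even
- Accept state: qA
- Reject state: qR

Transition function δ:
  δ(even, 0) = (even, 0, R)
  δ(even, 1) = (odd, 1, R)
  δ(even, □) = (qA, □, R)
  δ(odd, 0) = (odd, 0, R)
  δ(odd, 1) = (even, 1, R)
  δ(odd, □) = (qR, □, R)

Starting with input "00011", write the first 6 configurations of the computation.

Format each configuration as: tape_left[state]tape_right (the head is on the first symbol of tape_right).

Transitions applied:
Step 1: δ(even, 0) = (even, 0, R)
Step 2: δ(even, 0) = (even, 0, R)
Step 3: δ(even, 0) = (even, 0, R)
Step 4: δ(even, 1) = (odd, 1, R)
Step 5: δ(odd, 1) = (even, 1, R)

The first 6 configurations are:
[even]00011 ⊢ 0[even]0011 ⊢ 00[even]011 ⊢ 000[even]11 ⊢ 0001[odd]1 ⊢ 00011[even]□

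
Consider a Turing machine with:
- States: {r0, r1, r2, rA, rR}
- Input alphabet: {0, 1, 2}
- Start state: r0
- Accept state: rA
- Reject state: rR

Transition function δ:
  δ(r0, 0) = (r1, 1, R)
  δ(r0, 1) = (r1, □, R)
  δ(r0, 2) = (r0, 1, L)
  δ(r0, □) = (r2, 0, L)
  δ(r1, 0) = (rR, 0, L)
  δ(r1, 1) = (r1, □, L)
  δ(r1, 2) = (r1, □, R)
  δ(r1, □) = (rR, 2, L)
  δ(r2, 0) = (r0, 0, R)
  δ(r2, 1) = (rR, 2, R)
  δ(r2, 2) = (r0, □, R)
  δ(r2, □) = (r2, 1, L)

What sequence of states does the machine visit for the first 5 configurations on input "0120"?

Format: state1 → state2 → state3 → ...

Execution trace:
Initial: [r0]0120
Step 1: δ(r0, 0) = (r1, 1, R) → 1[r1]120
Step 2: δ(r1, 1) = (r1, □, L) → [r1]1□20
Step 3: δ(r1, 1) = (r1, □, L) → [r1]□□□20
Step 4: δ(r1, □) = (rR, 2, L) → [rR]□2□□20

The machine reaches the reject state rR and halts.

State sequence: r0 → r1 → r1 → r1 → rR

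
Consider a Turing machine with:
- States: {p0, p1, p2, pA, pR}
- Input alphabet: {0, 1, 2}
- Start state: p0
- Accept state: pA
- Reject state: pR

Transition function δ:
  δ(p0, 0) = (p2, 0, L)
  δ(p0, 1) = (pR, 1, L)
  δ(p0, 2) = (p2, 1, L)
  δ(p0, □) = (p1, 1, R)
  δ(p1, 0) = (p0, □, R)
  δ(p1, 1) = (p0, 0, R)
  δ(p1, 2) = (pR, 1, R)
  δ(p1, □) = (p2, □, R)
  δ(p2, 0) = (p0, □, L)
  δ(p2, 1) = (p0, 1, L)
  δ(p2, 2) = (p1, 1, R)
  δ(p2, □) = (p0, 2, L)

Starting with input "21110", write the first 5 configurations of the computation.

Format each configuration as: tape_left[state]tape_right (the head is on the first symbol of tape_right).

Transitions applied:
Step 1: δ(p0, 2) = (p2, 1, L)
Step 2: δ(p2, □) = (p0, 2, L)
Step 3: δ(p0, □) = (p1, 1, R)
Step 4: δ(p1, 2) = (pR, 1, R)

The first 5 configurations are:
[p0]21110 ⊢ [p2]□11110 ⊢ [p0]□211110 ⊢ 1[p1]211110 ⊢ 11[pR]11110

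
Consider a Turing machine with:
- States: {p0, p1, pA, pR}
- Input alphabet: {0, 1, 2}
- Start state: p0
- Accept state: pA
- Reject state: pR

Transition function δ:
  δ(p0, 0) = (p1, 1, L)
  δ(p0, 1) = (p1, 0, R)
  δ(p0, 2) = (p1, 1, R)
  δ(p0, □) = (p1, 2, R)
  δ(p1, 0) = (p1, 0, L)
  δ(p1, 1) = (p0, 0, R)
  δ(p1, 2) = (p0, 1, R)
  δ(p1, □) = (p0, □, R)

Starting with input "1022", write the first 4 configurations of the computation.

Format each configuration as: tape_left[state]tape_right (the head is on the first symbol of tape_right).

Transitions applied:
Step 1: δ(p0, 1) = (p1, 0, R)
Step 2: δ(p1, 0) = (p1, 0, L)
Step 3: δ(p1, 0) = (p1, 0, L)

The first 4 configurations are:
[p0]1022 ⊢ 0[p1]022 ⊢ [p1]0022 ⊢ [p1]□0022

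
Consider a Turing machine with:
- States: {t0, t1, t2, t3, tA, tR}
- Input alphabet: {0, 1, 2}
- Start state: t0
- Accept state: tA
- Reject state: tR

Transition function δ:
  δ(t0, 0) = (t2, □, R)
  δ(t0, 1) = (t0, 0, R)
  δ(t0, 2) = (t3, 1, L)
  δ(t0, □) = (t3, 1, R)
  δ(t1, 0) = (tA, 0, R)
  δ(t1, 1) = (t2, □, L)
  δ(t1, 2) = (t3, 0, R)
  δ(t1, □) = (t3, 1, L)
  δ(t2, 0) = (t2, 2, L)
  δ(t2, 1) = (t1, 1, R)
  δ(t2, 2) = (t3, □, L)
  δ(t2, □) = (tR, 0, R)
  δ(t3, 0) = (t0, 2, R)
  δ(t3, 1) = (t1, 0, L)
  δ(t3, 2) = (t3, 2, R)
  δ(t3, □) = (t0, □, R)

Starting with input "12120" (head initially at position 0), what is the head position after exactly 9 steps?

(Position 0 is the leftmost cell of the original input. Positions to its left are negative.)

Execution trace (head position shown):
Step 0: [t0]12120  (head at position 0)
Step 1: move right → 0[t0]2120  (head at position 1)
Step 2: move left → [t3]01120  (head at position 0)
Step 3: move right → 2[t0]1120  (head at position 1)
Step 4: move right → 20[t0]120  (head at position 2)
Step 5: move right → 200[t0]20  (head at position 3)
Step 6: move left → 20[t3]010  (head at position 2)
Step 7: move right → 202[t0]10  (head at position 3)
Step 8: move right → 2020[t0]0  (head at position 4)
Step 9: move right → 2020□[t2]□  (head at position 5)

After 9 steps, the head is at position 5.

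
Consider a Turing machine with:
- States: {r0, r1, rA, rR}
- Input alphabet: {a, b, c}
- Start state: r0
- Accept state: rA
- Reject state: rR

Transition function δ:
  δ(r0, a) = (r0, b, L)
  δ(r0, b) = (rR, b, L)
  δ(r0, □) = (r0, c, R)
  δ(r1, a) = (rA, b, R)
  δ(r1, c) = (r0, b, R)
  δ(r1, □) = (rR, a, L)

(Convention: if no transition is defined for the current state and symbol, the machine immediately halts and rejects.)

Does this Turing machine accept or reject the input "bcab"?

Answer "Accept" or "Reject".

Execution trace:
Initial: [r0]bcab
Step 1: δ(r0, b) = (rR, b, L) → [rR]□bcab

The machine reaches the reject state rR and halts.

Answer: Reject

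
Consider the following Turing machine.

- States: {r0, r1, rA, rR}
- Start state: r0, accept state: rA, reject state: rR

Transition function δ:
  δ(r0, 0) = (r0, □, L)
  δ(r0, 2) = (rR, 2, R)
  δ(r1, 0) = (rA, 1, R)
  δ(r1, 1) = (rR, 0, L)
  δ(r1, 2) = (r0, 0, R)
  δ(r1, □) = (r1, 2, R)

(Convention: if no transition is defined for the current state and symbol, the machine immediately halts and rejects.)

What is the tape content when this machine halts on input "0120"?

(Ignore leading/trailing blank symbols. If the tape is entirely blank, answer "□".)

Execution trace:
Initial: [r0]0120
Step 1: δ(r0, 0) = (r0, □, L) → [r0]□□120

No transition is defined for δ(r0, □). By convention the machine halts and rejects.

Final tape (ignoring leading/trailing blanks): 120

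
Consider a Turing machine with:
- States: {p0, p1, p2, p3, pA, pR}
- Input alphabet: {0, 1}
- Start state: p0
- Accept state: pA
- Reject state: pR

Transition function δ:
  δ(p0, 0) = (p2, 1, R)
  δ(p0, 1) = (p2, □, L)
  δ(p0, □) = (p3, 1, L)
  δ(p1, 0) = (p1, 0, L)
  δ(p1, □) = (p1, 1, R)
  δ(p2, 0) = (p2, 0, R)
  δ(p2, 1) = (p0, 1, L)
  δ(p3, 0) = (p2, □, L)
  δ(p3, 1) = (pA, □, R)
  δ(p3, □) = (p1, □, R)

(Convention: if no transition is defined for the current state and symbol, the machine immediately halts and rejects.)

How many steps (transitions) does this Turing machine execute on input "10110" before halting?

Execution trace:
Initial: [p0]10110
Step 1: δ(p0, 1) = (p2, □, L) → [p2]□□0110

No transition is defined for δ(p2, □). By convention the machine halts and rejects.

The machine executed 1 step before halting.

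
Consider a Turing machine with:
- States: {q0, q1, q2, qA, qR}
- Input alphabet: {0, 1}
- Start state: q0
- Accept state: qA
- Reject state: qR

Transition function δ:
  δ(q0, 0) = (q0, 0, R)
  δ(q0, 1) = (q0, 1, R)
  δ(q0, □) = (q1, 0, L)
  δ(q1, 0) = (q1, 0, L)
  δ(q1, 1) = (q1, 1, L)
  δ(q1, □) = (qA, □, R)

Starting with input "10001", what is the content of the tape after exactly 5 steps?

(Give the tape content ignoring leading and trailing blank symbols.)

Execution trace:
Initial: [q0]10001
Step 1: δ(q0, 1) = (q0, 1, R) → 1[q0]0001
Step 2: δ(q0, 0) = (q0, 0, R) → 10[q0]001
Step 3: δ(q0, 0) = (q0, 0, R) → 100[q0]01
Step 4: δ(q0, 0) = (q0, 0, R) → 1000[q0]1
Step 5: δ(q0, 1) = (q0, 1, R) → 10001[q0]□

After 5 steps, the tape (ignoring leading/trailing blanks) is: 10001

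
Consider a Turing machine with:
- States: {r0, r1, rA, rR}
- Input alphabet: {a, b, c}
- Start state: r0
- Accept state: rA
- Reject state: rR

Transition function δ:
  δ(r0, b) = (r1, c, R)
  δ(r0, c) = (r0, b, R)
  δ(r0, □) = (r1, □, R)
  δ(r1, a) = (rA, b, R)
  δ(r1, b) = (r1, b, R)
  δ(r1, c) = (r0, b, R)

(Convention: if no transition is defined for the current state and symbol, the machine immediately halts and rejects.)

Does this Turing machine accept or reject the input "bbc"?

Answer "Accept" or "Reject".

Execution trace:
Initial: [r0]bbc
Step 1: δ(r0, b) = (r1, c, R) → c[r1]bc
Step 2: δ(r1, b) = (r1, b, R) → cb[r1]c
Step 3: δ(r1, c) = (r0, b, R) → cbb[r0]□
Step 4: δ(r0, □) = (r1, □, R) → cbb□[r1]□

No transition is defined for δ(r1, □). By convention the machine halts and rejects.

Answer: Reject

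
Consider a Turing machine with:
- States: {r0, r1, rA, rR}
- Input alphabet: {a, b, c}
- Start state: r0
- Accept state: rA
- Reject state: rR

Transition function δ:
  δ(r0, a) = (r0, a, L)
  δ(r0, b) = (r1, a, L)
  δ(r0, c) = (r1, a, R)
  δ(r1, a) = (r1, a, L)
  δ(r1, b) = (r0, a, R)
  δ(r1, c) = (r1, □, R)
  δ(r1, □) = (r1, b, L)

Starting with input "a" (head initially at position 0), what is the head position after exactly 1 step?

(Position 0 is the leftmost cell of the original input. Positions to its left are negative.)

Execution trace (head position shown):
Step 0: [r0]a  (head at position 0)
Step 1: move left → [r0]□a  (head at position -1)

After 1 step, the head is at position -1.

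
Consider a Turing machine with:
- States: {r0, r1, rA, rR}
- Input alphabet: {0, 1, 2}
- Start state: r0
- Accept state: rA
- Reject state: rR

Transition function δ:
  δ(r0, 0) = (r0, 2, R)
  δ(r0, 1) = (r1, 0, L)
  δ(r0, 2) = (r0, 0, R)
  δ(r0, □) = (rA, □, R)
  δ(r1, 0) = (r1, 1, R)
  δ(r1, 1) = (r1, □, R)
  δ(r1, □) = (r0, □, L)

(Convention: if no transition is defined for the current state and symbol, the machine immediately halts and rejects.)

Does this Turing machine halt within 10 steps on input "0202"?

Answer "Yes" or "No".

Execution trace:
Initial: [r0]0202
Step 1: δ(r0, 0) = (r0, 2, R) → 2[r0]202
Step 2: δ(r0, 2) = (r0, 0, R) → 20[r0]02
Step 3: δ(r0, 0) = (r0, 2, R) → 202[r0]2
Step 4: δ(r0, 2) = (r0, 0, R) → 2020[r0]□
Step 5: δ(r0, □) = (rA, □, R) → 2020□[rA]□

The machine reaches the accept state rA and halts.
The machine halted after 5 steps (within the 10-step bound).

Answer: Yes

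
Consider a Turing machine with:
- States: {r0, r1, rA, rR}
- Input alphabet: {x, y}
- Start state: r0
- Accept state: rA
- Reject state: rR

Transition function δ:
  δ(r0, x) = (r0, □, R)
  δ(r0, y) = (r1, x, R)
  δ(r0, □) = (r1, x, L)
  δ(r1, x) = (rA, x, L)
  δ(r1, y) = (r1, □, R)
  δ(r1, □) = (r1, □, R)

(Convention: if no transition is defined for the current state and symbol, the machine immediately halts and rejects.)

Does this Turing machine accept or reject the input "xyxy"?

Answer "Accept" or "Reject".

Execution trace:
Initial: [r0]xyxy
Step 1: δ(r0, x) = (r0, □, R) → □[r0]yxy
Step 2: δ(r0, y) = (r1, x, R) → □x[r1]xy
Step 3: δ(r1, x) = (rA, x, L) → □[rA]xxy

The machine reaches the accept state rA and halts.

Answer: Accept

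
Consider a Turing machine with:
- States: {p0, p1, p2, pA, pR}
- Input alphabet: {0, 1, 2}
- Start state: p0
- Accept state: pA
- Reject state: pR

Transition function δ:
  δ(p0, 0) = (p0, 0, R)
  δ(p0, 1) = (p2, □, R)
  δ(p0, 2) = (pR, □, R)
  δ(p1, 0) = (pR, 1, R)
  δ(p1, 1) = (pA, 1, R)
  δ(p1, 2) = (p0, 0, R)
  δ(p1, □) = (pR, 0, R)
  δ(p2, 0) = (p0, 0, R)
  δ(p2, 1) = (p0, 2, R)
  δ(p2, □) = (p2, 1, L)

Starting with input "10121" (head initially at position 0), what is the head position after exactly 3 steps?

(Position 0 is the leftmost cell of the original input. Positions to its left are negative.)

Execution trace (head position shown):
Step 0: [p0]10121  (head at position 0)
Step 1: move right → □[p2]0121  (head at position 1)
Step 2: move right → □0[p0]121  (head at position 2)
Step 3: move right → □0□[p2]21  (head at position 3)

After 3 steps, the head is at position 3.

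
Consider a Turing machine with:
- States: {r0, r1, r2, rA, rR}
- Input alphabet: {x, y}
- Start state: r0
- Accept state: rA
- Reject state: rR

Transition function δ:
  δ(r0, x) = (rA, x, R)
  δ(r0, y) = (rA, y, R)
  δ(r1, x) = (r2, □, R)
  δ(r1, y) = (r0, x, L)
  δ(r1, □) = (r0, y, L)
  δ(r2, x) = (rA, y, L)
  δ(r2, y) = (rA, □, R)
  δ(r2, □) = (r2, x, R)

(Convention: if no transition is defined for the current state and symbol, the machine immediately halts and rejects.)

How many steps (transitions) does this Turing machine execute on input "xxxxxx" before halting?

Execution trace:
Initial: [r0]xxxxxx
Step 1: δ(r0, x) = (rA, x, R) → x[rA]xxxxx

The machine reaches the accept state rA and halts.

The machine executed 1 step before halting.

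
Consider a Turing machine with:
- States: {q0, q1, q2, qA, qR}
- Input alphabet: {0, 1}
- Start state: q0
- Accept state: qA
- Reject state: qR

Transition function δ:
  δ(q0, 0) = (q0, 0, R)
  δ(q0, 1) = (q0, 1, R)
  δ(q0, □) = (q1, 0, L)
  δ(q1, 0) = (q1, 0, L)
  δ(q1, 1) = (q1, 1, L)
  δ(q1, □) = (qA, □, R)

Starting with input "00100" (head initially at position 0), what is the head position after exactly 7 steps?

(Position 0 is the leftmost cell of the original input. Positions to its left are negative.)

Execution trace (head position shown):
Step 0: [q0]00100  (head at position 0)
Step 1: move right → 0[q0]0100  (head at position 1)
Step 2: move right → 00[q0]100  (head at position 2)
Step 3: move right → 001[q0]00  (head at position 3)
Step 4: move right → 0010[q0]0  (head at position 4)
Step 5: move right → 00100[q0]□  (head at position 5)
Step 6: move left → 0010[q1]00  (head at position 4)
Step 7: move left → 001[q1]000  (head at position 3)

After 7 steps, the head is at position 3.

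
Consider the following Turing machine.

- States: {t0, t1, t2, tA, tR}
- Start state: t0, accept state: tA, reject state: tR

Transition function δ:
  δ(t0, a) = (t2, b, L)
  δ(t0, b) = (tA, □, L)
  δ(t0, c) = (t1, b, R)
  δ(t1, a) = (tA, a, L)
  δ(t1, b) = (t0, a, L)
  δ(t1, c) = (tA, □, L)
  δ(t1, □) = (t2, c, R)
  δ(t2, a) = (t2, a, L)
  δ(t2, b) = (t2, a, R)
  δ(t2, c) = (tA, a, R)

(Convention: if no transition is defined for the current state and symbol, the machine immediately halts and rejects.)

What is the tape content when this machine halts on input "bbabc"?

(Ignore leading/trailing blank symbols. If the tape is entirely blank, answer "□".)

Execution trace:
Initial: [t0]bbabc
Step 1: δ(t0, b) = (tA, □, L) → [tA]□□babc

The machine reaches the accept state tA and halts.

Final tape (ignoring leading/trailing blanks): babc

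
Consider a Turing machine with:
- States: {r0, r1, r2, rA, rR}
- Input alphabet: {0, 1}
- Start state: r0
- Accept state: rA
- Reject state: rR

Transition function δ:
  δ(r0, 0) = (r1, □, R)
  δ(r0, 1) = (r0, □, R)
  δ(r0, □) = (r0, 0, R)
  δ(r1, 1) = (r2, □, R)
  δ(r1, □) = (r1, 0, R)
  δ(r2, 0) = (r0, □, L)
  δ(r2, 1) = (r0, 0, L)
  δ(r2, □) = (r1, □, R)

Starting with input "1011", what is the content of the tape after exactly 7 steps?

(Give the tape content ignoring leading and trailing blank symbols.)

Execution trace:
Initial: [r0]1011
Step 1: δ(r0, 1) = (r0, □, R) → □[r0]011
Step 2: δ(r0, 0) = (r1, □, R) → □□[r1]11
Step 3: δ(r1, 1) = (r2, □, R) → □□□[r2]1
Step 4: δ(r2, 1) = (r0, 0, L) → □□[r0]□0
Step 5: δ(r0, □) = (r0, 0, R) → □□0[r0]0
Step 6: δ(r0, 0) = (r1, □, R) → □□0□[r1]□
Step 7: δ(r1, □) = (r1, 0, R) → □□0□0[r1]□

After 7 steps, the tape (ignoring leading/trailing blanks) is: 0□0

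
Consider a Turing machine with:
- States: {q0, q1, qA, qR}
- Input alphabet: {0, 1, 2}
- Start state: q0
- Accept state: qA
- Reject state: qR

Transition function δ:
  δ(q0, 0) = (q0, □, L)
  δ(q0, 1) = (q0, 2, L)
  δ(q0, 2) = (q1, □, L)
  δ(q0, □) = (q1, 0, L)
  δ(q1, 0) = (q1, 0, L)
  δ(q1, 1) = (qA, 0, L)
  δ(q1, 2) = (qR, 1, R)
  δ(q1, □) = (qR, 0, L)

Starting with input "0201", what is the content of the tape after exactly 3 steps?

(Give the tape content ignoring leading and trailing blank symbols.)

Execution trace:
Initial: [q0]0201
Step 1: δ(q0, 0) = (q0, □, L) → [q0]□□201
Step 2: δ(q0, □) = (q1, 0, L) → [q1]□0□201
Step 3: δ(q1, □) = (qR, 0, L) → [qR]□00□201

The machine reaches the reject state qR and halts.

After 3 steps, the tape (ignoring leading/trailing blanks) is: 00□201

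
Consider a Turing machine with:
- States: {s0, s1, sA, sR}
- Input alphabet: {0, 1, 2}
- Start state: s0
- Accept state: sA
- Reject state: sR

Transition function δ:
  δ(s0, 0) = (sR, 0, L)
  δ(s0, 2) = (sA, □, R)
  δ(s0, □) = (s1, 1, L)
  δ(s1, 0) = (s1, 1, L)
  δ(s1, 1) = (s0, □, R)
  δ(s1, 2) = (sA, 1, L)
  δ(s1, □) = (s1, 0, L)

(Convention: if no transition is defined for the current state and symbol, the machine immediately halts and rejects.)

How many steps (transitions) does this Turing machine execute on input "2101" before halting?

Execution trace:
Initial: [s0]2101
Step 1: δ(s0, 2) = (sA, □, R) → □[sA]101

The machine reaches the accept state sA and halts.

The machine executed 1 step before halting.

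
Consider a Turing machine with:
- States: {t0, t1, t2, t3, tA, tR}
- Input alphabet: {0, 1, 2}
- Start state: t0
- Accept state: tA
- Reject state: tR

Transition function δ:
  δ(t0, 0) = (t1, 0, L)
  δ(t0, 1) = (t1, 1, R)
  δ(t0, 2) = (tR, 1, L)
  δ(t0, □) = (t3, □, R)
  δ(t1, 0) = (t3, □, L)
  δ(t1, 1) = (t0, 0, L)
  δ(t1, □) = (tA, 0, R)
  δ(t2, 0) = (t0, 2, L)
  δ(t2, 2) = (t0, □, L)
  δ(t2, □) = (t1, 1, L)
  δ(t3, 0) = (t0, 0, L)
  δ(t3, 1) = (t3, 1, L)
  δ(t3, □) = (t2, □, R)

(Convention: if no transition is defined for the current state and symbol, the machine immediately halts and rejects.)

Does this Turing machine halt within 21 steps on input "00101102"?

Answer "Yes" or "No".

Execution trace:
Initial: [t0]00101102
Step 1: δ(t0, 0) = (t1, 0, L) → [t1]□00101102
Step 2: δ(t1, □) = (tA, 0, R) → 0[tA]00101102

The machine reaches the accept state tA and halts.
The machine halted after 2 steps (within the 21-step bound).

Answer: Yes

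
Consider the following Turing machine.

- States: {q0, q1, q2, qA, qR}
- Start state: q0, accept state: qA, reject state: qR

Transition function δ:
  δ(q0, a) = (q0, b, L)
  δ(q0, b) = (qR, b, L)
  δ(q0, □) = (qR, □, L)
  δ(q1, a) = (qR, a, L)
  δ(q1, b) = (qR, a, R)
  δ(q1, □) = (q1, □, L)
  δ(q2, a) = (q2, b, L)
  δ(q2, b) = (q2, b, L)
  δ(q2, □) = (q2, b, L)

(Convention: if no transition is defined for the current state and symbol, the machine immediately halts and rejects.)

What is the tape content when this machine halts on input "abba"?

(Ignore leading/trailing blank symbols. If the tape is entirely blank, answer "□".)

Execution trace:
Initial: [q0]abba
Step 1: δ(q0, a) = (q0, b, L) → [q0]□bbba
Step 2: δ(q0, □) = (qR, □, L) → [qR]□□bbba

The machine reaches the reject state qR and halts.

Final tape (ignoring leading/trailing blanks): bbba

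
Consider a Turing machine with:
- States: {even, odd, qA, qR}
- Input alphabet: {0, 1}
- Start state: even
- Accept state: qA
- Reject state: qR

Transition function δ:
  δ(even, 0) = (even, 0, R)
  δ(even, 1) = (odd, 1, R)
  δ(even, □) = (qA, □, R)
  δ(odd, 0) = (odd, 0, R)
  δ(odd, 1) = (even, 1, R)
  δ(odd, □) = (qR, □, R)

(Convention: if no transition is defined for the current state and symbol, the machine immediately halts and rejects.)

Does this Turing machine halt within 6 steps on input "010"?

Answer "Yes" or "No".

Execution trace:
Initial: [even]010
Step 1: δ(even, 0) = (even, 0, R) → 0[even]10
Step 2: δ(even, 1) = (odd, 1, R) → 01[odd]0
Step 3: δ(odd, 0) = (odd, 0, R) → 010[odd]□
Step 4: δ(odd, □) = (qR, □, R) → 010□[qR]□

The machine reaches the reject state qR and halts.
The machine halted after 4 steps (within the 6-step bound).

Answer: Yes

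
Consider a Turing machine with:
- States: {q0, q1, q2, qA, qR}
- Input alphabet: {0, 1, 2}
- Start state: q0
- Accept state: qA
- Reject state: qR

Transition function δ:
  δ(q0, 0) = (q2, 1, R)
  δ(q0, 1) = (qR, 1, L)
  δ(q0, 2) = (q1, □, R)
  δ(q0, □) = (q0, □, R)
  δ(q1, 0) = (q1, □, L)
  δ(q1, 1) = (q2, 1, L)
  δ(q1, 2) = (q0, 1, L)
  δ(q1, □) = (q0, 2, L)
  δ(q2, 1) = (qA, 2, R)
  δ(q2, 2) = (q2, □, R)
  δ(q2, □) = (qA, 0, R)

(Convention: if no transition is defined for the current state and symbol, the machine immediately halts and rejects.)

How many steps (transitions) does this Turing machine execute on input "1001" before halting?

Execution trace:
Initial: [q0]1001
Step 1: δ(q0, 1) = (qR, 1, L) → [qR]□1001

The machine reaches the reject state qR and halts.

The machine executed 1 step before halting.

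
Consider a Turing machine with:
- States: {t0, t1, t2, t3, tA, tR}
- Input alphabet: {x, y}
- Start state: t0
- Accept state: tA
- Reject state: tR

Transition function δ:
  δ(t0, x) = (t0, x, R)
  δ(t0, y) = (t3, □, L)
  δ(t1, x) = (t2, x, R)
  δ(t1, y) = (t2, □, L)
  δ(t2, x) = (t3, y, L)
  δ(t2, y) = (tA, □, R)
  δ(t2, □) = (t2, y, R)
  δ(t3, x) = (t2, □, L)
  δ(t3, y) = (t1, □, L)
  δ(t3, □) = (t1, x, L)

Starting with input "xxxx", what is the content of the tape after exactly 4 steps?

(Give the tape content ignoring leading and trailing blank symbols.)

Execution trace:
Initial: [t0]xxxx
Step 1: δ(t0, x) = (t0, x, R) → x[t0]xxx
Step 2: δ(t0, x) = (t0, x, R) → xx[t0]xx
Step 3: δ(t0, x) = (t0, x, R) → xxx[t0]x
Step 4: δ(t0, x) = (t0, x, R) → xxxx[t0]□

No transition is defined for δ(t0, □). By convention the machine halts and rejects.

After 4 steps, the tape (ignoring leading/trailing blanks) is: xxxx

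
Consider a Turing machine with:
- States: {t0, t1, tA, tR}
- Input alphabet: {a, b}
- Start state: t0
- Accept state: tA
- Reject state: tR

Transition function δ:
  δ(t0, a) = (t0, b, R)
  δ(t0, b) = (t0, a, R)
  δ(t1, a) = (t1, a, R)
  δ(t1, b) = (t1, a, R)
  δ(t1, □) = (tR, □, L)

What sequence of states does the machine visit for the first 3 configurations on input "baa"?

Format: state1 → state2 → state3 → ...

Execution trace:
Initial: [t0]baa
Step 1: δ(t0, b) = (t0, a, R) → a[t0]aa
Step 2: δ(t0, a) = (t0, b, R) → ab[t0]a

State sequence: t0 → t0 → t0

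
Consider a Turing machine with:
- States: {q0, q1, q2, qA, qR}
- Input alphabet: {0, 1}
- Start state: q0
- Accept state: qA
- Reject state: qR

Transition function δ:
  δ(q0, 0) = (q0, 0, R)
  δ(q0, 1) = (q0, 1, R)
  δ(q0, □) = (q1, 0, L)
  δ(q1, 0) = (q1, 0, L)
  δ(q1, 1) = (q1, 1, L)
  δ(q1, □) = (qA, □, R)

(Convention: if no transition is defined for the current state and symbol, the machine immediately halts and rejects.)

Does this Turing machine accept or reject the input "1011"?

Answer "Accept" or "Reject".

Execution trace:
Initial: [q0]1011
Step 1: δ(q0, 1) = (q0, 1, R) → 1[q0]011
Step 2: δ(q0, 0) = (q0, 0, R) → 10[q0]11
Step 3: δ(q0, 1) = (q0, 1, R) → 101[q0]1
Step 4: δ(q0, 1) = (q0, 1, R) → 1011[q0]□
Step 5: δ(q0, □) = (q1, 0, L) → 101[q1]10
Step 6: δ(q1, 1) = (q1, 1, L) → 10[q1]110
Step 7: δ(q1, 1) = (q1, 1, L) → 1[q1]0110
Step 8: δ(q1, 0) = (q1, 0, L) → [q1]10110
Step 9: δ(q1, 1) = (q1, 1, L) → [q1]□10110
Step 10: δ(q1, □) = (qA, □, R) → □[qA]10110

The machine reaches the accept state qA and halts.

Answer: Accept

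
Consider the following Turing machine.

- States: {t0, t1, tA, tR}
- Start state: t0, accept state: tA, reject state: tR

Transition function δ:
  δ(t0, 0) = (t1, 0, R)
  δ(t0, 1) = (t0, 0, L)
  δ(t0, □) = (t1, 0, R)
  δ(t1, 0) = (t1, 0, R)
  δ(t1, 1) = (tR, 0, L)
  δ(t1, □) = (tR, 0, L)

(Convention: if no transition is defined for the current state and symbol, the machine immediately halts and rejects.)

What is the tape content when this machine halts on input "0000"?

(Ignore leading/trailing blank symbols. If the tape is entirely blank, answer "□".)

Execution trace:
Initial: [t0]0000
Step 1: δ(t0, 0) = (t1, 0, R) → 0[t1]000
Step 2: δ(t1, 0) = (t1, 0, R) → 00[t1]00
Step 3: δ(t1, 0) = (t1, 0, R) → 000[t1]0
Step 4: δ(t1, 0) = (t1, 0, R) → 0000[t1]□
Step 5: δ(t1, □) = (tR, 0, L) → 000[tR]00

The machine reaches the reject state tR and halts.

Final tape (ignoring leading/trailing blanks): 00000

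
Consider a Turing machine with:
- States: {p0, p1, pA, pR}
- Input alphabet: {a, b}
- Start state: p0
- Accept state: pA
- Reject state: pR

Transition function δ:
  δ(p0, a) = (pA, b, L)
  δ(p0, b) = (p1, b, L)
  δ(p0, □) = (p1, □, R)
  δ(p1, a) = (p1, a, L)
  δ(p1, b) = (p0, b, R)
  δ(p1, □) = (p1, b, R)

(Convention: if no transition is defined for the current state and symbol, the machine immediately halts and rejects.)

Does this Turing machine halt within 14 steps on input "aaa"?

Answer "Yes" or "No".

Execution trace:
Initial: [p0]aaa
Step 1: δ(p0, a) = (pA, b, L) → [pA]□baa

The machine reaches the accept state pA and halts.
The machine halted after 1 step (within the 14-step bound).

Answer: Yes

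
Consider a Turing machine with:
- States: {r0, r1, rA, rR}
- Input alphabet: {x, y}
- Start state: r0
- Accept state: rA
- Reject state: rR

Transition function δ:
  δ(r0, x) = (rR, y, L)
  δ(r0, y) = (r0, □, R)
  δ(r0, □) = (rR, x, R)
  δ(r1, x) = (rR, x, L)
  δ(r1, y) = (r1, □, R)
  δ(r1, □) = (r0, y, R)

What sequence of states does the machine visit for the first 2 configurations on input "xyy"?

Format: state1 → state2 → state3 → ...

Execution trace:
Initial: [r0]xyy
Step 1: δ(r0, x) = (rR, y, L) → [rR]□yyy

The machine reaches the reject state rR and halts.

State sequence: r0 → rR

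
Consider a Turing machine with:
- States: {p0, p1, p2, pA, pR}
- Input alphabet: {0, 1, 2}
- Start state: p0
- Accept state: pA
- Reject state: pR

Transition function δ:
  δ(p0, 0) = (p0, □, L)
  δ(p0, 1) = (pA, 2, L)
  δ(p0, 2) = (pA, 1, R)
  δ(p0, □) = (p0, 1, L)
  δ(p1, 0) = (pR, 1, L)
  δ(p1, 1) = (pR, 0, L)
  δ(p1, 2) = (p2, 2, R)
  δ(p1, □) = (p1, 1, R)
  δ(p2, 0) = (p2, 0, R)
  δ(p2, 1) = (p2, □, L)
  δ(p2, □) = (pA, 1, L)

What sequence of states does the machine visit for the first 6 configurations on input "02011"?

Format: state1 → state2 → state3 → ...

Execution trace:
Initial: [p0]02011
Step 1: δ(p0, 0) = (p0, □, L) → [p0]□□2011
Step 2: δ(p0, □) = (p0, 1, L) → [p0]□1□2011
Step 3: δ(p0, □) = (p0, 1, L) → [p0]□11□2011
Step 4: δ(p0, □) = (p0, 1, L) → [p0]□111□2011
Step 5: δ(p0, □) = (p0, 1, L) → [p0]□1111□2011

State sequence: p0 → p0 → p0 → p0 → p0 → p0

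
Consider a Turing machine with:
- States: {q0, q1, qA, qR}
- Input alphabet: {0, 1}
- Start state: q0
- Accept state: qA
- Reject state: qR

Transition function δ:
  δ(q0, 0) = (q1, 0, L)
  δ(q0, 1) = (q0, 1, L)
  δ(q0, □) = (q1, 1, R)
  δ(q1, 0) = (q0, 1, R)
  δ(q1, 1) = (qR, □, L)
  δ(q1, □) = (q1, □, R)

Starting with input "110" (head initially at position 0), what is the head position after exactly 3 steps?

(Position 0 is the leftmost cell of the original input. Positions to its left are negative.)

Execution trace (head position shown):
Step 0: [q0]110  (head at position 0)
Step 1: move left → [q0]□110  (head at position -1)
Step 2: move right → 1[q1]110  (head at position 0)
Step 3: move left → [qR]1□10  (head at position -1)

After 3 steps, the head is at position -1.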